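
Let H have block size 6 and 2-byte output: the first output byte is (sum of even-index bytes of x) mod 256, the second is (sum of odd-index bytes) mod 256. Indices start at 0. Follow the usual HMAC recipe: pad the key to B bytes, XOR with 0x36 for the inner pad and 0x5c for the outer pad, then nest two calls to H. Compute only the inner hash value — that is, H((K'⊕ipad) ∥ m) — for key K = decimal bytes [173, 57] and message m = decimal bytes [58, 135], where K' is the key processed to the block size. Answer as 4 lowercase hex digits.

4102

Key decimal bytes [173, 57] = ad 39 is 2 bytes ≤ B = 6; zero-pad to 6 bytes: K' = ad 39 00 00 00 00.
K' ⊕ ipad = 9b 0f 36 36 36 36.
Inner input = 9b 0f 36 36 36 36 ∥ 3a 87.
Inner hash: even-index sum = 321 mod 256 = 65; odd-index sum = 258 mod 256 = 2 → 41 02.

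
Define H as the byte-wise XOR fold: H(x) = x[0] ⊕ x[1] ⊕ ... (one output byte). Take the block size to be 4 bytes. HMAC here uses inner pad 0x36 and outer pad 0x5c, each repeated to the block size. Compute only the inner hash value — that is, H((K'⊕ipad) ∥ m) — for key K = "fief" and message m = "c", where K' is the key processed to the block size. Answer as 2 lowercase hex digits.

6f

Key "fief" = 66 69 65 66 is exactly B = 4 bytes: K' = 66 69 65 66.
K' ⊕ ipad = 50 5f 53 50.
Inner input = 50 5f 53 50 ∥ 63.
Inner hash: XOR 50⊕5f⊕53⊕50⊕63 = 6f.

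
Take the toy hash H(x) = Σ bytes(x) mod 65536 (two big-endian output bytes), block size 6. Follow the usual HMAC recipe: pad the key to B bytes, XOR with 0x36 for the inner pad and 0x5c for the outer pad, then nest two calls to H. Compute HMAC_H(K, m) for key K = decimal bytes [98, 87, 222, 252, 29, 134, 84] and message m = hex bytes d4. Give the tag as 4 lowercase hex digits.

Key decimal bytes [98, 87, 222, 252, 29, 134, 84] = 62 57 de fc 1d 86 54 is 7 bytes > B = 6, so hash it first: H(key) = 03 8a, then zero-pad to 6 bytes: K' = 03 8a 00 00 00 00.
K' ⊕ ipad = 35 bc 36 36 36 36.  K' ⊕ opad = 5f d6 5c 5c 5c 5c.
Inner input = (K'⊕ipad) ∥ m = 35 bc 36 36 36 36 ∥ d4.
Inner hash: sum = 53+188+54+54+54+54+212 = 669 → 02 9d.
Outer input = (K'⊕opad) ∥ inner = 5f d6 5c 5c 5c 5c ∥ 02 9d.
Outer hash (tag): sum = 95+214+92+92+92+92+2+157 = 836 → 03 44.

0344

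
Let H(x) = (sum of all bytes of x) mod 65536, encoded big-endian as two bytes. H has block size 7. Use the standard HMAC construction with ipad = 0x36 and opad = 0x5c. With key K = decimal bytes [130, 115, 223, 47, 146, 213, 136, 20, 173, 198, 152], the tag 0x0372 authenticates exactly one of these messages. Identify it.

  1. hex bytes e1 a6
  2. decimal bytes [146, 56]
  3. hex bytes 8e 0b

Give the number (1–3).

3

Key decimal bytes [130, 115, 223, 47, 146, 213, 136, 20, 173, 198, 152] = 82 73 df 2f 92 d5 88 14 ad c6 98 is 11 bytes > B = 7, so hash it first: H(key) = 06 11, then zero-pad to 7 bytes: K' = 06 11 00 00 00 00 00.
K' ⊕ ipad = 30 27 36 36 36 36 36; K' ⊕ opad = 5a 4d 5c 5c 5c 5c 5c.
m1: inner = H(30 27 36 36 36 36 36 e1 a6) = 02 ec; tag = H(5a 4d 5c 5c 5c 5c 5c 02 ec) = 0361
m2: inner = H(30 27 36 36 36 36 36 92 38) = 02 2f; tag = H(5a 4d 5c 5c 5c 5c 5c 02 2f) = 02a4
m3: inner = H(30 27 36 36 36 36 36 8e 0b) = 01 fe; tag = H(5a 4d 5c 5c 5c 5c 5c 01 fe) = 0372 ← matches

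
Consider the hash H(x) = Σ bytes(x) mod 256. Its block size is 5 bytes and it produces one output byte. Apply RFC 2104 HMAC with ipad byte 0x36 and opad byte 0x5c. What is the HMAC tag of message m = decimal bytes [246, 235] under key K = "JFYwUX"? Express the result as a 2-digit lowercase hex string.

b5

Key "JFYwUX" = 4a 46 59 77 55 58 is 6 bytes > B = 5, so hash it first: H(key) = 0d, then zero-pad to 5 bytes: K' = 0d 00 00 00 00.
K' ⊕ ipad = 3b 36 36 36 36.  K' ⊕ opad = 51 5c 5c 5c 5c.
Inner input = (K'⊕ipad) ∥ m = 3b 36 36 36 36 ∥ f6 eb.
Inner hash: sum = 59+54+54+54+54+246+235 = 756; mod 256 = 244 → f4.
Outer input = (K'⊕opad) ∥ inner = 51 5c 5c 5c 5c ∥ f4.
Outer hash (tag): sum = 81+92+92+92+92+244 = 693; mod 256 = 181 → b5.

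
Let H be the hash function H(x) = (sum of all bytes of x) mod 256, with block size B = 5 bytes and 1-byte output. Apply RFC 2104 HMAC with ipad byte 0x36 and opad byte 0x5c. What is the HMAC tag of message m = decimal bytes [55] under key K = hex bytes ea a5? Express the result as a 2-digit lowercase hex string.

Key hex bytes ea a5 is 2 bytes ≤ B = 5; zero-pad to 5 bytes: K' = ea a5 00 00 00.
K' ⊕ ipad = dc 93 36 36 36.  K' ⊕ opad = b6 f9 5c 5c 5c.
Inner input = (K'⊕ipad) ∥ m = dc 93 36 36 36 ∥ 37.
Inner hash: sum = 220+147+54+54+54+55 = 584; mod 256 = 72 → 48.
Outer input = (K'⊕opad) ∥ inner = b6 f9 5c 5c 5c ∥ 48.
Outer hash (tag): sum = 182+249+92+92+92+72 = 779; mod 256 = 11 → 0b.

0b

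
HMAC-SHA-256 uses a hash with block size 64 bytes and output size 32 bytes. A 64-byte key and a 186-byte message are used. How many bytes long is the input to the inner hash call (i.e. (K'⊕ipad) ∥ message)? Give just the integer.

250

Key is 64 ≤ 64 bytes, zero-padded: |K'| = 64.
Inner input = (K'⊕ipad) ∥ m → 64 + 186 = 250 bytes.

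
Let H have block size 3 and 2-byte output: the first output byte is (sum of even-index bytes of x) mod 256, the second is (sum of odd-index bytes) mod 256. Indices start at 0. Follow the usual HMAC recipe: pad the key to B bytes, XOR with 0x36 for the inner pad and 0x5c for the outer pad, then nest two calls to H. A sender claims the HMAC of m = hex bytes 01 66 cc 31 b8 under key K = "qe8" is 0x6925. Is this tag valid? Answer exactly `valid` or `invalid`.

Key "qe8" = 71 65 38 is exactly B = 3 bytes: K' = 71 65 38.
K' ⊕ ipad = 47 53 0e; K' ⊕ opad = 2d 39 64.
Inner hash: even-index sum = 236 mod 256 = 236; odd-index sum = 472 mod 256 = 216 → ec d8.
Outer hash (recomputed tag): even-index sum = 361 mod 256 = 105; odd-index sum = 293 mod 256 = 37 → 69 25.
Recomputed tag = 6925; claimed = 6925 → match.

valid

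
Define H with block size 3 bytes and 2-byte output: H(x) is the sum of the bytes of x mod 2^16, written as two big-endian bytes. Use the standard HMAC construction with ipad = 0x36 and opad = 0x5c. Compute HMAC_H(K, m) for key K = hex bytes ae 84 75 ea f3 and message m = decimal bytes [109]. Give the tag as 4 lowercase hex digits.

021e

Key hex bytes ae 84 75 ea f3 is 5 bytes > B = 3, so hash it first: H(key) = 03 84, then zero-pad to 3 bytes: K' = 03 84 00.
K' ⊕ ipad = 35 b2 36.  K' ⊕ opad = 5f d8 5c.
Inner input = (K'⊕ipad) ∥ m = 35 b2 36 ∥ 6d.
Inner hash: sum = 53+178+54+109 = 394 → 01 8a.
Outer input = (K'⊕opad) ∥ inner = 5f d8 5c ∥ 01 8a.
Outer hash (tag): sum = 95+216+92+1+138 = 542 → 02 1e.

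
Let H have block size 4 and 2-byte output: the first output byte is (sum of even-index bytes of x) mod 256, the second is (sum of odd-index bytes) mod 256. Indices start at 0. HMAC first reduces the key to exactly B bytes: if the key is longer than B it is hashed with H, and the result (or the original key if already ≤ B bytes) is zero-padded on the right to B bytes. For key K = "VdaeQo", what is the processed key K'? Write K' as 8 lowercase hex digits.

|K| = 6 > B = 4, so first hash the key.
H(K): even-index sum = 264 mod 256 = 8; odd-index sum = 312 mod 256 = 56 → 08 38.
Zero-pad H(K) = 08 38 to 4 bytes: K' = 08 38 00 00.

08380000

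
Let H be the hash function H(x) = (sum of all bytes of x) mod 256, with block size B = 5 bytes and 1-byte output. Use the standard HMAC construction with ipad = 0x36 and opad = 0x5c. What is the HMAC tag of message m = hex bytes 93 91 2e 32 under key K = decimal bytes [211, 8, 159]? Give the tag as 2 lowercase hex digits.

1a

Key decimal bytes [211, 8, 159] = d3 08 9f is 3 bytes ≤ B = 5; zero-pad to 5 bytes: K' = d3 08 9f 00 00.
K' ⊕ ipad = e5 3e a9 36 36.  K' ⊕ opad = 8f 54 c3 5c 5c.
Inner input = (K'⊕ipad) ∥ m = e5 3e a9 36 36 ∥ 93 91 2e 32.
Inner hash: sum = 229+62+169+54+54+147+145+46+50 = 956; mod 256 = 188 → bc.
Outer input = (K'⊕opad) ∥ inner = 8f 54 c3 5c 5c ∥ bc.
Outer hash (tag): sum = 143+84+195+92+92+188 = 794; mod 256 = 26 → 1a.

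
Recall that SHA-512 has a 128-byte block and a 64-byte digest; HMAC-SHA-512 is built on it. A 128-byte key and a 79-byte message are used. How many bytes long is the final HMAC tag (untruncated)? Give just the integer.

64

The tag is one SHA-512 digest: 64 bytes.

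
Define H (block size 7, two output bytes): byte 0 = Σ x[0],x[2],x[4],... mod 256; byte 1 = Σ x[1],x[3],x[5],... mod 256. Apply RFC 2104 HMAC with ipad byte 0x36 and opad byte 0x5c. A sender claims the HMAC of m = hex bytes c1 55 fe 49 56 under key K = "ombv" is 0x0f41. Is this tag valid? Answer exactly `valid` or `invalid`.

invalid

Key "ombv" = 6f 6d 62 76 is 4 bytes ≤ B = 7; zero-pad to 7 bytes: K' = 6f 6d 62 76 00 00 00.
K' ⊕ ipad = 59 5b 54 40 36 36 36; K' ⊕ opad = 33 31 3e 2a 5c 5c 5c.
Inner hash: even-index sum = 439 mod 256 = 183; odd-index sum = 742 mod 256 = 230 → b7 e6.
Outer hash (recomputed tag): even-index sum = 527 mod 256 = 15; odd-index sum = 366 mod 256 = 110 → 0f 6e.
Recomputed tag = 0f6e; claimed = 0f41 → mismatch.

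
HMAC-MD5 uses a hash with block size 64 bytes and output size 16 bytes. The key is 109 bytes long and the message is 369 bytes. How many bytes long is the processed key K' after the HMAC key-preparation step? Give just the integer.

Key is 109 > 64 bytes, so it is hashed to 16 bytes then zero-padded to 64: |K'| = 64.

64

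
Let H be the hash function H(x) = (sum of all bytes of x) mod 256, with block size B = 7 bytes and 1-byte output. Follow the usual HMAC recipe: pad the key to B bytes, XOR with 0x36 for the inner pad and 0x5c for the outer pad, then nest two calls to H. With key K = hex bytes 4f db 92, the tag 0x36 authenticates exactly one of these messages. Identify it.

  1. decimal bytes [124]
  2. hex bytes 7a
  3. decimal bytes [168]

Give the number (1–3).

1

Key hex bytes 4f db 92 is 3 bytes ≤ B = 7; zero-pad to 7 bytes: K' = 4f db 92 00 00 00 00.
K' ⊕ ipad = 79 ed a4 36 36 36 36; K' ⊕ opad = 13 87 ce 5c 5c 5c 5c.
m1: inner = H(79 ed a4 36 36 36 36 7c) = 5e; tag = H(13 87 ce 5c 5c 5c 5c 5e) = 36 ← matches
m2: inner = H(79 ed a4 36 36 36 36 7a) = 5c; tag = H(13 87 ce 5c 5c 5c 5c 5c) = 34
m3: inner = H(79 ed a4 36 36 36 36 a8) = 8a; tag = H(13 87 ce 5c 5c 5c 5c 8a) = 62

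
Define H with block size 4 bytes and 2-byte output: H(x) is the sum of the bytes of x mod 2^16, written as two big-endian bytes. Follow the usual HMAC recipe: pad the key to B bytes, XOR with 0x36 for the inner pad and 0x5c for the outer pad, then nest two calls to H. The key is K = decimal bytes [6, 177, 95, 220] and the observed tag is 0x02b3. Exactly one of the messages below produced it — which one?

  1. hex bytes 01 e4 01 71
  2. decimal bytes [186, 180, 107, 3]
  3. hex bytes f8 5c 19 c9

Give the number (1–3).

Key decimal bytes [6, 177, 95, 220] = 06 b1 5f dc is exactly B = 4 bytes: K' = 06 b1 5f dc.
K' ⊕ ipad = 30 87 69 ea; K' ⊕ opad = 5a ed 03 80.
m1: inner = H(30 87 69 ea 01 e4 01 71) = 03 61; tag = H(5a ed 03 80 03 61) = 022e
m2: inner = H(30 87 69 ea ba b4 6b 03) = 03 e6; tag = H(5a ed 03 80 03 e6) = 02b3 ← matches
m3: inner = H(30 87 69 ea f8 5c 19 c9) = 04 40; tag = H(5a ed 03 80 04 40) = 020e

2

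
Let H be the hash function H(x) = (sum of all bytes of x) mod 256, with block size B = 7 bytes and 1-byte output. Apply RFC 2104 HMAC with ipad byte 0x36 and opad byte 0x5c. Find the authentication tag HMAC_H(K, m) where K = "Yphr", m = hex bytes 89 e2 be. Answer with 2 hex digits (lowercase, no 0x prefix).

Key "Yphr" = 59 70 68 72 is 4 bytes ≤ B = 7; zero-pad to 7 bytes: K' = 59 70 68 72 00 00 00.
K' ⊕ ipad = 6f 46 5e 44 36 36 36.  K' ⊕ opad = 05 2c 34 2e 5c 5c 5c.
Inner input = (K'⊕ipad) ∥ m = 6f 46 5e 44 36 36 36 ∥ 89 e2 be.
Inner hash: sum = 111+70+94+68+54+54+54+137+226+190 = 1058; mod 256 = 34 → 22.
Outer input = (K'⊕opad) ∥ inner = 05 2c 34 2e 5c 5c 5c ∥ 22.
Outer hash (tag): sum = 5+44+52+46+92+92+92+34 = 457; mod 256 = 201 → c9.

c9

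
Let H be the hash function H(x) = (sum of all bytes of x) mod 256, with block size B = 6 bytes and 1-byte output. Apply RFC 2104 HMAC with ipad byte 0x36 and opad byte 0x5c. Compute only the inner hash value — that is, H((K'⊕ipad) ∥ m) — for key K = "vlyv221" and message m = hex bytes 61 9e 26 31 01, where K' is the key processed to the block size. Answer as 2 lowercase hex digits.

Key "vlyv221" = 76 6c 79 76 32 32 31 is 7 bytes > B = 6, so hash it first: H(key) = 66, then zero-pad to 6 bytes: K' = 66 00 00 00 00 00.
K' ⊕ ipad = 50 36 36 36 36 36.
Inner input = 50 36 36 36 36 36 ∥ 61 9e 26 31 01.
Inner hash: sum = 80+54+54+54+54+54+97+158+38+49+1 = 693; mod 256 = 181 → b5.

b5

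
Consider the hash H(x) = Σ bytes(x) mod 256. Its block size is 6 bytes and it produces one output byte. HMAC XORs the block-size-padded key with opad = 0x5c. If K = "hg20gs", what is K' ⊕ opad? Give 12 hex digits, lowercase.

Key "hg20gs" = 68 67 32 30 67 73 is exactly B = 6 bytes: K' = 68 67 32 30 67 73.
XOR each byte with 0x5c: 68⊕5c=34, 67⊕5c=3b, 32⊕5c=6e, 30⊕5c=6c, 67⊕5c=3b, 73⊕5c=2f.

343b6e6c3b2f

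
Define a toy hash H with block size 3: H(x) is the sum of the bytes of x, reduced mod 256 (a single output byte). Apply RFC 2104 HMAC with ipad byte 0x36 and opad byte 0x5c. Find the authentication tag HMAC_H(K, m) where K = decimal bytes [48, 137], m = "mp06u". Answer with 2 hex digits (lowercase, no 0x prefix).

Key decimal bytes [48, 137] = 30 89 is 2 bytes ≤ B = 3; zero-pad to 3 bytes: K' = 30 89 00.
K' ⊕ ipad = 06 bf 36.  K' ⊕ opad = 6c d5 5c.
Inner input = (K'⊕ipad) ∥ m = 06 bf 36 ∥ 6d 70 30 36 75.
Inner hash: sum = 6+191+54+109+112+48+54+117 = 691; mod 256 = 179 → b3.
Outer input = (K'⊕opad) ∥ inner = 6c d5 5c ∥ b3.
Outer hash (tag): sum = 108+213+92+179 = 592; mod 256 = 80 → 50.

50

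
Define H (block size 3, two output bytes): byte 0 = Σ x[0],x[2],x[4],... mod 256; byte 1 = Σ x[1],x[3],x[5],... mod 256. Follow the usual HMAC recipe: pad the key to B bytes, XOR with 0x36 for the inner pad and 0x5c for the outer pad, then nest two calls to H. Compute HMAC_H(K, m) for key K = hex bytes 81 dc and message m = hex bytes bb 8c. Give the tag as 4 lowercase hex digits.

Key hex bytes 81 dc is 2 bytes ≤ B = 3; zero-pad to 3 bytes: K' = 81 dc 00.
K' ⊕ ipad = b7 ea 36.  K' ⊕ opad = dd 80 5c.
Inner input = (K'⊕ipad) ∥ m = b7 ea 36 ∥ bb 8c.
Inner hash: even-index sum = 377 mod 256 = 121; odd-index sum = 421 mod 256 = 165 → 79 a5.
Outer input = (K'⊕opad) ∥ inner = dd 80 5c ∥ 79 a5.
Outer hash (tag): even-index sum = 478 mod 256 = 222; odd-index sum = 249 mod 256 = 249 → de f9.

def9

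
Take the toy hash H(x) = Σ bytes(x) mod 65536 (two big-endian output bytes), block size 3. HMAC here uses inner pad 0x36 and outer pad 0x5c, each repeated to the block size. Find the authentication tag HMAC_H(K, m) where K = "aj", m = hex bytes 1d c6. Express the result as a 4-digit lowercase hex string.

019c

Key "aj" = 61 6a is 2 bytes ≤ B = 3; zero-pad to 3 bytes: K' = 61 6a 00.
K' ⊕ ipad = 57 5c 36.  K' ⊕ opad = 3d 36 5c.
Inner input = (K'⊕ipad) ∥ m = 57 5c 36 ∥ 1d c6.
Inner hash: sum = 87+92+54+29+198 = 460 → 01 cc.
Outer input = (K'⊕opad) ∥ inner = 3d 36 5c ∥ 01 cc.
Outer hash (tag): sum = 61+54+92+1+204 = 412 → 01 9c.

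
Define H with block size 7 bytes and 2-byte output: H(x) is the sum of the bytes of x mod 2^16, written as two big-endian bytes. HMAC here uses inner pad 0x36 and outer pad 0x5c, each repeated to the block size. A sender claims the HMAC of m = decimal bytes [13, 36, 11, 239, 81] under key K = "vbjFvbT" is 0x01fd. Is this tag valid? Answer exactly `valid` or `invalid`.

Key "vbjFvbT" = 76 62 6a 46 76 62 54 is exactly B = 7 bytes: K' = 76 62 6a 46 76 62 54.
K' ⊕ ipad = 40 54 5c 70 40 54 62; K' ⊕ opad = 2a 3e 36 1a 2a 3e 08.
Inner hash: sum = 64+84+92+112+64+84+98+13+36+11+239+81 = 978 → 03 d2.
Outer hash (recomputed tag): sum = 42+62+54+26+42+62+8+3+210 = 509 → 01 fd.
Recomputed tag = 01fd; claimed = 01fd → match.

valid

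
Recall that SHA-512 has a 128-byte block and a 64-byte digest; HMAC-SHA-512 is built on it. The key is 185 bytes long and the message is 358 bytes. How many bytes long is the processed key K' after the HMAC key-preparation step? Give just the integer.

128

Key is 185 > 128 bytes, so it is hashed to 64 bytes then zero-padded to 128: |K'| = 128.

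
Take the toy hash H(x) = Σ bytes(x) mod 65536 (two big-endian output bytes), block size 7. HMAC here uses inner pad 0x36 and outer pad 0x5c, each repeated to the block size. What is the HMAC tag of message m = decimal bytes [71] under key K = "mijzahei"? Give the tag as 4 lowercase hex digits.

Key "mijzahei" = 6d 69 6a 7a 61 68 65 69 is 8 bytes > B = 7, so hash it first: H(key) = 03 51, then zero-pad to 7 bytes: K' = 03 51 00 00 00 00 00.
K' ⊕ ipad = 35 67 36 36 36 36 36.  K' ⊕ opad = 5f 0d 5c 5c 5c 5c 5c.
Inner input = (K'⊕ipad) ∥ m = 35 67 36 36 36 36 36 ∥ 47.
Inner hash: sum = 53+103+54+54+54+54+54+71 = 497 → 01 f1.
Outer input = (K'⊕opad) ∥ inner = 5f 0d 5c 5c 5c 5c 5c ∥ 01 f1.
Outer hash (tag): sum = 95+13+92+92+92+92+92+1+241 = 810 → 03 2a.

032a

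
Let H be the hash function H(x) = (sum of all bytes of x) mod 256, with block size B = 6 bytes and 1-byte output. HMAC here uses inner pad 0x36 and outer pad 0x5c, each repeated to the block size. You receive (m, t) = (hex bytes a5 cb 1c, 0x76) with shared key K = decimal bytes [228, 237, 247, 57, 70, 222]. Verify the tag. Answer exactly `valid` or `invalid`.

Key decimal bytes [228, 237, 247, 57, 70, 222] = e4 ed f7 39 46 de is exactly B = 6 bytes: K' = e4 ed f7 39 46 de.
K' ⊕ ipad = d2 db c1 0f 70 e8; K' ⊕ opad = b8 b1 ab 65 1a 82.
Inner hash: sum = 210+219+193+15+112+232+165+203+28 = 1377; mod 256 = 97 → 61.
Outer hash (recomputed tag): sum = 184+177+171+101+26+130+97 = 886; mod 256 = 118 → 76.
Recomputed tag = 76; claimed = 76 → match.

valid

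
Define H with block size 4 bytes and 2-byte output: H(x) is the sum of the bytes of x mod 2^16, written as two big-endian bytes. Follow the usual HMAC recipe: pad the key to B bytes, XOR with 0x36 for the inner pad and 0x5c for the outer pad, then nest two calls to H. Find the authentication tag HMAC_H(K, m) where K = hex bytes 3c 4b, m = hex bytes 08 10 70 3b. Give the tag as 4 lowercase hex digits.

Key hex bytes 3c 4b is 2 bytes ≤ B = 4; zero-pad to 4 bytes: K' = 3c 4b 00 00.
K' ⊕ ipad = 0a 7d 36 36.  K' ⊕ opad = 60 17 5c 5c.
Inner input = (K'⊕ipad) ∥ m = 0a 7d 36 36 ∥ 08 10 70 3b.
Inner hash: sum = 10+125+54+54+8+16+112+59 = 438 → 01 b6.
Outer input = (K'⊕opad) ∥ inner = 60 17 5c 5c ∥ 01 b6.
Outer hash (tag): sum = 96+23+92+92+1+182 = 486 → 01 e6.

01e6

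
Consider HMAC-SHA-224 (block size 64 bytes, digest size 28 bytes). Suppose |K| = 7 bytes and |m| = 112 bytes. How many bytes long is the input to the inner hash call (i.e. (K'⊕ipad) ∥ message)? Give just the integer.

Key is 7 ≤ 64 bytes, zero-padded: |K'| = 64.
Inner input = (K'⊕ipad) ∥ m → 64 + 112 = 176 bytes.

176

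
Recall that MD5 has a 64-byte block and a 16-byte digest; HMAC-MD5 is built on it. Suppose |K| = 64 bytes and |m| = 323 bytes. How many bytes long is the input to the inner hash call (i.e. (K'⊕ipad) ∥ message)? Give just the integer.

387

Key is 64 ≤ 64 bytes, zero-padded: |K'| = 64.
Inner input = (K'⊕ipad) ∥ m → 64 + 323 = 387 bytes.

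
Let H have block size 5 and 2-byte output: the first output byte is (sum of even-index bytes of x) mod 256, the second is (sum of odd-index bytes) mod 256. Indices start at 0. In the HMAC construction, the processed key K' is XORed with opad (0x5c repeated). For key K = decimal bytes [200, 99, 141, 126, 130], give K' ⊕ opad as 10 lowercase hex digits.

943fd122de

Key decimal bytes [200, 99, 141, 126, 130] = c8 63 8d 7e 82 is exactly B = 5 bytes: K' = c8 63 8d 7e 82.
XOR each byte with 0x5c: c8⊕5c=94, 63⊕5c=3f, 8d⊕5c=d1, 7e⊕5c=22, 82⊕5c=de.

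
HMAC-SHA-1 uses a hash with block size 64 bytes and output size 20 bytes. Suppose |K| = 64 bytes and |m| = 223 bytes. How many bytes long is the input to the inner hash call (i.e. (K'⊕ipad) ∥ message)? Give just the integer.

287

Key is 64 ≤ 64 bytes, zero-padded: |K'| = 64.
Inner input = (K'⊕ipad) ∥ m → 64 + 223 = 287 bytes.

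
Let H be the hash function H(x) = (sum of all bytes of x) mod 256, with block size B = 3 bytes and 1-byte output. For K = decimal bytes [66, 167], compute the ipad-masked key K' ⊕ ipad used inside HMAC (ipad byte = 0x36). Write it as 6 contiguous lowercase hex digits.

749136

Key decimal bytes [66, 167] = 42 a7 is 2 bytes ≤ B = 3; zero-pad to 3 bytes: K' = 42 a7 00.
XOR each byte with 0x36: 42⊕36=74, a7⊕36=91, 00⊕36=36.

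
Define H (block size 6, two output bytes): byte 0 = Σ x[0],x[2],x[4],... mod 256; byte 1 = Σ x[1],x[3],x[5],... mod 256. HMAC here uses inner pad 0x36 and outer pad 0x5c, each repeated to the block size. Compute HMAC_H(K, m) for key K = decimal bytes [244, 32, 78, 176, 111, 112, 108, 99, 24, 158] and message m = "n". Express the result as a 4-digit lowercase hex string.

feb8

Key decimal bytes [244, 32, 78, 176, 111, 112, 108, 99, 24, 158] = f4 20 4e b0 6f 70 6c 63 18 9e is 10 bytes > B = 6, so hash it first: H(key) = 35 41, then zero-pad to 6 bytes: K' = 35 41 00 00 00 00.
K' ⊕ ipad = 03 77 36 36 36 36.  K' ⊕ opad = 69 1d 5c 5c 5c 5c.
Inner input = (K'⊕ipad) ∥ m = 03 77 36 36 36 36 ∥ 6e.
Inner hash: even-index sum = 221 mod 256 = 221; odd-index sum = 227 mod 256 = 227 → dd e3.
Outer input = (K'⊕opad) ∥ inner = 69 1d 5c 5c 5c 5c ∥ dd e3.
Outer hash (tag): even-index sum = 510 mod 256 = 254; odd-index sum = 440 mod 256 = 184 → fe b8.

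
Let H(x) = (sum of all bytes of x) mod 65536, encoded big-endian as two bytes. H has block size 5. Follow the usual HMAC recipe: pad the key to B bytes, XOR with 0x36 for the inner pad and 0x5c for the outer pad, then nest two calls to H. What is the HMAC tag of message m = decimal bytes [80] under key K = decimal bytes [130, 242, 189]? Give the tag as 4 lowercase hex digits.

03e6

Key decimal bytes [130, 242, 189] = 82 f2 bd is 3 bytes ≤ B = 5; zero-pad to 5 bytes: K' = 82 f2 bd 00 00.
K' ⊕ ipad = b4 c4 8b 36 36.  K' ⊕ opad = de ae e1 5c 5c.
Inner input = (K'⊕ipad) ∥ m = b4 c4 8b 36 36 ∥ 50.
Inner hash: sum = 180+196+139+54+54+80 = 703 → 02 bf.
Outer input = (K'⊕opad) ∥ inner = de ae e1 5c 5c ∥ 02 bf.
Outer hash (tag): sum = 222+174+225+92+92+2+191 = 998 → 03 e6.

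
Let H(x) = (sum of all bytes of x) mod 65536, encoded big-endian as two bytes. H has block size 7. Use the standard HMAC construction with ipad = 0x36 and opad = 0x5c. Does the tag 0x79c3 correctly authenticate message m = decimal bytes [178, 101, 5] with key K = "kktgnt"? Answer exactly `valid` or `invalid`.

Key "kktgnt" = 6b 6b 74 67 6e 74 is 6 bytes ≤ B = 7; zero-pad to 7 bytes: K' = 6b 6b 74 67 6e 74 00.
K' ⊕ ipad = 5d 5d 42 51 58 42 36; K' ⊕ opad = 37 37 28 3b 32 28 5c.
Inner hash: sum = 93+93+66+81+88+66+54+178+101+5 = 825 → 03 39.
Outer hash (recomputed tag): sum = 55+55+40+59+50+40+92+3+57 = 451 → 01 c3.
Recomputed tag = 01c3; claimed = 79c3 → mismatch.

invalid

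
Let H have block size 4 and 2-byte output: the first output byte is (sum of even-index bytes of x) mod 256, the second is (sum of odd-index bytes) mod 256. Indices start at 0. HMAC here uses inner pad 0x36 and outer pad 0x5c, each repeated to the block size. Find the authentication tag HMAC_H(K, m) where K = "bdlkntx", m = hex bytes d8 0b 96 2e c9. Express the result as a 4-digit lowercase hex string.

335f

Key "bdlkntx" = 62 64 6c 6b 6e 74 78 is 7 bytes > B = 4, so hash it first: H(key) = b4 43, then zero-pad to 4 bytes: K' = b4 43 00 00.
K' ⊕ ipad = 82 75 36 36.  K' ⊕ opad = e8 1f 5c 5c.
Inner input = (K'⊕ipad) ∥ m = 82 75 36 36 ∥ d8 0b 96 2e c9.
Inner hash: even-index sum = 751 mod 256 = 239; odd-index sum = 228 mod 256 = 228 → ef e4.
Outer input = (K'⊕opad) ∥ inner = e8 1f 5c 5c ∥ ef e4.
Outer hash (tag): even-index sum = 563 mod 256 = 51; odd-index sum = 351 mod 256 = 95 → 33 5f.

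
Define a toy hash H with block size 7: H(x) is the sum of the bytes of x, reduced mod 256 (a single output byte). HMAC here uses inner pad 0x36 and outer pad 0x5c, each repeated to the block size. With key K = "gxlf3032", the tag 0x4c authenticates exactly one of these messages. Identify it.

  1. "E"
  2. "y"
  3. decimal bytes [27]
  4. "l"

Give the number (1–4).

Key "gxlf3032" = 67 78 6c 66 33 30 33 32 is 8 bytes > B = 7, so hash it first: H(key) = 79, then zero-pad to 7 bytes: K' = 79 00 00 00 00 00 00.
K' ⊕ ipad = 4f 36 36 36 36 36 36; K' ⊕ opad = 25 5c 5c 5c 5c 5c 5c.
m1: inner = H(4f 36 36 36 36 36 36 45) = d8; tag = H(25 5c 5c 5c 5c 5c 5c d8) = 25
m2: inner = H(4f 36 36 36 36 36 36 79) = 0c; tag = H(25 5c 5c 5c 5c 5c 5c 0c) = 59
m3: inner = H(4f 36 36 36 36 36 36 1b) = ae; tag = H(25 5c 5c 5c 5c 5c 5c ae) = fb
m4: inner = H(4f 36 36 36 36 36 36 6c) = ff; tag = H(25 5c 5c 5c 5c 5c 5c ff) = 4c ← matches

4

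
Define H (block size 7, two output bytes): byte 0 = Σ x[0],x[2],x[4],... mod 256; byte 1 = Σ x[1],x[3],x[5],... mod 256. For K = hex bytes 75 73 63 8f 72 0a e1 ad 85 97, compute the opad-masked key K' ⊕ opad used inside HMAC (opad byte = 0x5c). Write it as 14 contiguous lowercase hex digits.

ec0c5c5c5c5c5c

Key hex bytes 75 73 63 8f 72 0a e1 ad 85 97 is 10 bytes > B = 7, so hash it first: H(key) = b0 50, then zero-pad to 7 bytes: K' = b0 50 00 00 00 00 00.
XOR each byte with 0x5c: b0⊕5c=ec, 50⊕5c=0c, 00⊕5c=5c, 00⊕5c=5c, 00⊕5c=5c, 00⊕5c=5c, 00⊕5c=5c.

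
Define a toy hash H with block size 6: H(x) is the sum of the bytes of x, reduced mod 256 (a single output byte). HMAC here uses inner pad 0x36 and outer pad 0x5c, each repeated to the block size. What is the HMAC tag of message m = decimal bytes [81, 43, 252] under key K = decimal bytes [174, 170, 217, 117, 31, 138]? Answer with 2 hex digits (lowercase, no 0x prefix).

Key decimal bytes [174, 170, 217, 117, 31, 138] = ae aa d9 75 1f 8a is exactly B = 6 bytes: K' = ae aa d9 75 1f 8a.
K' ⊕ ipad = 98 9c ef 43 29 bc.  K' ⊕ opad = f2 f6 85 29 43 d6.
Inner input = (K'⊕ipad) ∥ m = 98 9c ef 43 29 bc ∥ 51 2b fc.
Inner hash: sum = 152+156+239+67+41+188+81+43+252 = 1219; mod 256 = 195 → c3.
Outer input = (K'⊕opad) ∥ inner = f2 f6 85 29 43 d6 ∥ c3.
Outer hash (tag): sum = 242+246+133+41+67+214+195 = 1138; mod 256 = 114 → 72.

72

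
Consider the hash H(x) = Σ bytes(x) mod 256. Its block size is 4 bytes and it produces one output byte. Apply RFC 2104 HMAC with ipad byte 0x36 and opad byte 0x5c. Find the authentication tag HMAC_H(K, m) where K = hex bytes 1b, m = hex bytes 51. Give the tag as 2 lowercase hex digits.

7b

Key hex bytes 1b is 1 byte ≤ B = 4; zero-pad to 4 bytes: K' = 1b 00 00 00.
K' ⊕ ipad = 2d 36 36 36.  K' ⊕ opad = 47 5c 5c 5c.
Inner input = (K'⊕ipad) ∥ m = 2d 36 36 36 ∥ 51.
Inner hash: sum = 45+54+54+54+81 = 288; mod 256 = 32 → 20.
Outer input = (K'⊕opad) ∥ inner = 47 5c 5c 5c ∥ 20.
Outer hash (tag): sum = 71+92+92+92+32 = 379; mod 256 = 123 → 7b.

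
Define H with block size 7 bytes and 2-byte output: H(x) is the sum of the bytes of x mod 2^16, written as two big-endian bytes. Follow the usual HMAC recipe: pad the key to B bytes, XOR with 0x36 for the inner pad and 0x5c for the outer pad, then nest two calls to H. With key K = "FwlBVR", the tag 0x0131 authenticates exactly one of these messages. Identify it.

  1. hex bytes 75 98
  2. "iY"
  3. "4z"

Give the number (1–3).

Key "FwlBVR" = 46 77 6c 42 56 52 is 6 bytes ≤ B = 7; zero-pad to 7 bytes: K' = 46 77 6c 42 56 52 00.
K' ⊕ ipad = 70 41 5a 74 60 64 36; K' ⊕ opad = 1a 2b 30 1e 0a 0e 5c.
m1: inner = H(70 41 5a 74 60 64 36 75 98) = 03 86; tag = H(1a 2b 30 1e 0a 0e 5c 03 86) = 0190
m2: inner = H(70 41 5a 74 60 64 36 69 59) = 03 3b; tag = H(1a 2b 30 1e 0a 0e 5c 03 3b) = 0145
m3: inner = H(70 41 5a 74 60 64 36 34 7a) = 03 27; tag = H(1a 2b 30 1e 0a 0e 5c 03 27) = 0131 ← matches

3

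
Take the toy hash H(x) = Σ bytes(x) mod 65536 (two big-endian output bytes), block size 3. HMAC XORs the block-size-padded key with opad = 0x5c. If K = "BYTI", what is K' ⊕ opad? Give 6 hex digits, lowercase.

Key "BYTI" = 42 59 54 49 is 4 bytes > B = 3, so hash it first: H(key) = 01 38, then zero-pad to 3 bytes: K' = 01 38 00.
XOR each byte with 0x5c: 01⊕5c=5d, 38⊕5c=64, 00⊕5c=5c.

5d645c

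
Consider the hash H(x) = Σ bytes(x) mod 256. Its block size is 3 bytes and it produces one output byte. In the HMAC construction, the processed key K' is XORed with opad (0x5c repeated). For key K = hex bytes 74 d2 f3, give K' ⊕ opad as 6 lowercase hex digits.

Key hex bytes 74 d2 f3 is exactly B = 3 bytes: K' = 74 d2 f3.
XOR each byte with 0x5c: 74⊕5c=28, d2⊕5c=8e, f3⊕5c=af.

288eaf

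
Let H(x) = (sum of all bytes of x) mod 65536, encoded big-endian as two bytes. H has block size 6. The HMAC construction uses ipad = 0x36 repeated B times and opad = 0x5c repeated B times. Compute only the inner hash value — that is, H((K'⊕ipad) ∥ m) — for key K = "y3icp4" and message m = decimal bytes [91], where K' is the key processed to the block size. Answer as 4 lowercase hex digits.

01ab

Key "y3icp4" = 79 33 69 63 70 34 is exactly B = 6 bytes: K' = 79 33 69 63 70 34.
K' ⊕ ipad = 4f 05 5f 55 46 02.
Inner input = 4f 05 5f 55 46 02 ∥ 5b.
Inner hash: sum = 79+5+95+85+70+2+91 = 427 → 01 ab.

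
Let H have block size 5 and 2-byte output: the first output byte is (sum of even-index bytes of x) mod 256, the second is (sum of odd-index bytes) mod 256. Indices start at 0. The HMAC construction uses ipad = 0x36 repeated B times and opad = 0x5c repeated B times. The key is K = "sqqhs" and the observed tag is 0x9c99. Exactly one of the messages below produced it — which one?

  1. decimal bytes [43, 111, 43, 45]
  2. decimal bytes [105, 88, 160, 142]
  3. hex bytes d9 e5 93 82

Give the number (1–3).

3

Key "sqqhs" = 73 71 71 68 73 is exactly B = 5 bytes: K' = 73 71 71 68 73.
K' ⊕ ipad = 45 47 47 5e 45; K' ⊕ opad = 2f 2d 2d 34 2f.
m1: inner = H(45 47 47 5e 45 2b 6f 2b 2d) = 6d fb; tag = H(2f 2d 2d 34 2f 6d fb) = 86ce
m2: inner = H(45 47 47 5e 45 69 58 a0 8e) = b7 ae; tag = H(2f 2d 2d 34 2f b7 ae) = 3918
m3: inner = H(45 47 47 5e 45 d9 e5 93 82) = 38 11; tag = H(2f 2d 2d 34 2f 38 11) = 9c99 ← matches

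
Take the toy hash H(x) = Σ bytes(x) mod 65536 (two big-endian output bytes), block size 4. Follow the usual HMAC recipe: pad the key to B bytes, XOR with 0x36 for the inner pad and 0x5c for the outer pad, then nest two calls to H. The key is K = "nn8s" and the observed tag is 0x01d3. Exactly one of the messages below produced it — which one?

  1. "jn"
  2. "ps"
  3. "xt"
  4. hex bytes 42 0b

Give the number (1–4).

1

Key "nn8s" = 6e 6e 38 73 is exactly B = 4 bytes: K' = 6e 6e 38 73.
K' ⊕ ipad = 58 58 0e 45; K' ⊕ opad = 32 32 64 2f.
m1: inner = H(58 58 0e 45 6a 6e) = 01 db; tag = H(32 32 64 2f 01 db) = 01d3 ← matches
m2: inner = H(58 58 0e 45 70 73) = 01 e6; tag = H(32 32 64 2f 01 e6) = 01de
m3: inner = H(58 58 0e 45 78 74) = 01 ef; tag = H(32 32 64 2f 01 ef) = 01e7
m4: inner = H(58 58 0e 45 42 0b) = 01 50; tag = H(32 32 64 2f 01 50) = 0148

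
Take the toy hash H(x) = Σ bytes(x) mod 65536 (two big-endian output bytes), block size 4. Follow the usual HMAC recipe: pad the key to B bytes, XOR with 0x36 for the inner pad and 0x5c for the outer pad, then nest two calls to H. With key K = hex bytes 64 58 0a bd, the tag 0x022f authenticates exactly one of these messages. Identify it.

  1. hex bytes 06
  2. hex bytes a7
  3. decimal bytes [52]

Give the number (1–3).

3

Key hex bytes 64 58 0a bd is exactly B = 4 bytes: K' = 64 58 0a bd.
K' ⊕ ipad = 52 6e 3c 8b; K' ⊕ opad = 38 04 56 e1.
m1: inner = H(52 6e 3c 8b 06) = 01 8d; tag = H(38 04 56 e1 01 8d) = 0201
m2: inner = H(52 6e 3c 8b a7) = 02 2e; tag = H(38 04 56 e1 02 2e) = 01a3
m3: inner = H(52 6e 3c 8b 34) = 01 bb; tag = H(38 04 56 e1 01 bb) = 022f ← matches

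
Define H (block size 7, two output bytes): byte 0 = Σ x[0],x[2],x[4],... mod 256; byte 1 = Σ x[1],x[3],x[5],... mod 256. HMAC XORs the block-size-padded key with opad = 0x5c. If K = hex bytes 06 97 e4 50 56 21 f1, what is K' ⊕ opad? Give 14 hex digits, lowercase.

Key hex bytes 06 97 e4 50 56 21 f1 is exactly B = 7 bytes: K' = 06 97 e4 50 56 21 f1.
XOR each byte with 0x5c: 06⊕5c=5a, 97⊕5c=cb, e4⊕5c=b8, 50⊕5c=0c, 56⊕5c=0a, 21⊕5c=7d, f1⊕5c=ad.

5acbb80c0a7dad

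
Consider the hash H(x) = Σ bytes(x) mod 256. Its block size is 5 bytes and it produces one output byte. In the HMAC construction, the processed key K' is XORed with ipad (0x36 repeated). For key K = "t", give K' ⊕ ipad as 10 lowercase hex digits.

4236363636

Key "t" = 74 is 1 byte ≤ B = 5; zero-pad to 5 bytes: K' = 74 00 00 00 00.
XOR each byte with 0x36: 74⊕36=42, 00⊕36=36, 00⊕36=36, 00⊕36=36, 00⊕36=36.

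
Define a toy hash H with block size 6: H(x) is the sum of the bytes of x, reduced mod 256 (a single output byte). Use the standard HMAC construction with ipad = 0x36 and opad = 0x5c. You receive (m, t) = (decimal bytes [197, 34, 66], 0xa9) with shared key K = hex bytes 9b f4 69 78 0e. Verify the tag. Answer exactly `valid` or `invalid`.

Key hex bytes 9b f4 69 78 0e is 5 bytes ≤ B = 6; zero-pad to 6 bytes: K' = 9b f4 69 78 0e 00.
K' ⊕ ipad = ad c2 5f 4e 38 36; K' ⊕ opad = c7 a8 35 24 52 5c.
Inner hash: sum = 173+194+95+78+56+54+197+34+66 = 947; mod 256 = 179 → b3.
Outer hash (recomputed tag): sum = 199+168+53+36+82+92+179 = 809; mod 256 = 41 → 29.
Recomputed tag = 29; claimed = a9 → mismatch.

invalid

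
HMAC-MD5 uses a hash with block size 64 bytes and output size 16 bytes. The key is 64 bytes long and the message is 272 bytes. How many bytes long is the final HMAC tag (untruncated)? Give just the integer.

The tag is one MD5 digest: 16 bytes.

16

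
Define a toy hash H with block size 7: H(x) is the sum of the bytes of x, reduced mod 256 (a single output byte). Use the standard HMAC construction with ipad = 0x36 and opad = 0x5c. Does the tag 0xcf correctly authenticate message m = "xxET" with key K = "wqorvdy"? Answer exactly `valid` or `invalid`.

Key "wqorvdy" = 77 71 6f 72 76 64 79 is exactly B = 7 bytes: K' = 77 71 6f 72 76 64 79.
K' ⊕ ipad = 41 47 59 44 40 52 4f; K' ⊕ opad = 2b 2d 33 2e 2a 38 25.
Inner hash: sum = 65+71+89+68+64+82+79+120+120+69+84 = 911; mod 256 = 143 → 8f.
Outer hash (recomputed tag): sum = 43+45+51+46+42+56+37+143 = 463; mod 256 = 207 → cf.
Recomputed tag = cf; claimed = cf → match.

valid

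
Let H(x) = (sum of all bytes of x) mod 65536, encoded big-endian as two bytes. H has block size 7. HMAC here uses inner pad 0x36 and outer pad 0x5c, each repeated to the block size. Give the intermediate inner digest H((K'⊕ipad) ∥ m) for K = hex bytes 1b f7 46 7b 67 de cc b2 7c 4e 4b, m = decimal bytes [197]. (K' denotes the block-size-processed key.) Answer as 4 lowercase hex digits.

02a3

Key hex bytes 1b f7 46 7b 67 de cc b2 7c 4e 4b is 11 bytes > B = 7, so hash it first: H(key) = 05 ab, then zero-pad to 7 bytes: K' = 05 ab 00 00 00 00 00.
K' ⊕ ipad = 33 9d 36 36 36 36 36.
Inner input = 33 9d 36 36 36 36 36 ∥ c5.
Inner hash: sum = 51+157+54+54+54+54+54+197 = 675 → 02 a3.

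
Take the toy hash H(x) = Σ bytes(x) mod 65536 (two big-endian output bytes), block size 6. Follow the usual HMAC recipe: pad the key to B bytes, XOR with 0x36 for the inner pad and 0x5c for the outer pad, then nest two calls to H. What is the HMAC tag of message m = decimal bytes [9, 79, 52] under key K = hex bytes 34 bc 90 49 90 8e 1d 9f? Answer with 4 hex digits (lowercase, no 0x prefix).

Key hex bytes 34 bc 90 49 90 8e 1d 9f is 8 bytes > B = 6, so hash it first: H(key) = 03 a3, then zero-pad to 6 bytes: K' = 03 a3 00 00 00 00.
K' ⊕ ipad = 35 95 36 36 36 36.  K' ⊕ opad = 5f ff 5c 5c 5c 5c.
Inner input = (K'⊕ipad) ∥ m = 35 95 36 36 36 36 ∥ 09 4f 34.
Inner hash: sum = 53+149+54+54+54+54+9+79+52 = 558 → 02 2e.
Outer input = (K'⊕opad) ∥ inner = 5f ff 5c 5c 5c 5c ∥ 02 2e.
Outer hash (tag): sum = 95+255+92+92+92+92+2+46 = 766 → 02 fe.

02fe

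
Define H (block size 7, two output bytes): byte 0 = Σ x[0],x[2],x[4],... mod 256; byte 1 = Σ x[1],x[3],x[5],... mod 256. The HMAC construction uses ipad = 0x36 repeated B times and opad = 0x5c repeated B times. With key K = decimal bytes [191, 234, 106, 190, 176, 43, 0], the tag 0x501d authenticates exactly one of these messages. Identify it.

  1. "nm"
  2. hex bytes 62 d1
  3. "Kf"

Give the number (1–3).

Key decimal bytes [191, 234, 106, 190, 176, 43, 0] = bf ea 6a be b0 2b 00 is exactly B = 7 bytes: K' = bf ea 6a be b0 2b 00.
K' ⊕ ipad = 89 dc 5c 88 86 1d 36; K' ⊕ opad = e3 b6 36 e2 ec 77 5c.
m1: inner = H(89 dc 5c 88 86 1d 36 6e 6d) = 0e ef; tag = H(e3 b6 36 e2 ec 77 5c 0e ef) = 501d ← matches
m2: inner = H(89 dc 5c 88 86 1d 36 62 d1) = 72 e3; tag = H(e3 b6 36 e2 ec 77 5c 72 e3) = 4481
m3: inner = H(89 dc 5c 88 86 1d 36 4b 66) = 07 cc; tag = H(e3 b6 36 e2 ec 77 5c 07 cc) = 2d16

1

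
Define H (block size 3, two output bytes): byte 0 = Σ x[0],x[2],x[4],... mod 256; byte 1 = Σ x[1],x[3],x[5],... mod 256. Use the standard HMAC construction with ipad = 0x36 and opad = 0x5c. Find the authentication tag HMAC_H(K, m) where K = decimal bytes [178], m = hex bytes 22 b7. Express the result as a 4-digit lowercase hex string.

a2cd

Key decimal bytes [178] = b2 is 1 byte ≤ B = 3; zero-pad to 3 bytes: K' = b2 00 00.
K' ⊕ ipad = 84 36 36.  K' ⊕ opad = ee 5c 5c.
Inner input = (K'⊕ipad) ∥ m = 84 36 36 ∥ 22 b7.
Inner hash: even-index sum = 369 mod 256 = 113; odd-index sum = 88 mod 256 = 88 → 71 58.
Outer input = (K'⊕opad) ∥ inner = ee 5c 5c ∥ 71 58.
Outer hash (tag): even-index sum = 418 mod 256 = 162; odd-index sum = 205 mod 256 = 205 → a2 cd.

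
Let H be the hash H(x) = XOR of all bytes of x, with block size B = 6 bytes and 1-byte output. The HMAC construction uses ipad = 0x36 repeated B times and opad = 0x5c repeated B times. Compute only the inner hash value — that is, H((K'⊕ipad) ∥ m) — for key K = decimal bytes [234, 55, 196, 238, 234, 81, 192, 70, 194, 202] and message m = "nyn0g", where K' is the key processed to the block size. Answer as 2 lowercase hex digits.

ec

Key decimal bytes [234, 55, 196, 238, 234, 81, 192, 70, 194, 202] = ea 37 c4 ee ea 51 c0 46 c2 ca is 10 bytes > B = 6, so hash it first: H(key) = c2, then zero-pad to 6 bytes: K' = c2 00 00 00 00 00.
K' ⊕ ipad = f4 36 36 36 36 36.
Inner input = f4 36 36 36 36 36 ∥ 6e 79 6e 30 67.
Inner hash: XOR f4⊕36⊕36⊕36⊕36⊕36⊕6e⊕79⊕6e⊕30⊕67 = ec.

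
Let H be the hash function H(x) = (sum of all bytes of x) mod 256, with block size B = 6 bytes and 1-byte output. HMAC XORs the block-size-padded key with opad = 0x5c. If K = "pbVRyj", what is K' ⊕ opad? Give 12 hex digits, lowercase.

2c3e0a0e2536

Key "pbVRyj" = 70 62 56 52 79 6a is exactly B = 6 bytes: K' = 70 62 56 52 79 6a.
XOR each byte with 0x5c: 70⊕5c=2c, 62⊕5c=3e, 56⊕5c=0a, 52⊕5c=0e, 79⊕5c=25, 6a⊕5c=36.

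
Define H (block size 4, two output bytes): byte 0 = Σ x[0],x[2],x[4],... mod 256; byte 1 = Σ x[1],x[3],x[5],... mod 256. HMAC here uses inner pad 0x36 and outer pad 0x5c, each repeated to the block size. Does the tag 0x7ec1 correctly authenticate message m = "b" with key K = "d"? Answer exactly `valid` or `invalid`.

Key "d" = 64 is 1 byte ≤ B = 4; zero-pad to 4 bytes: K' = 64 00 00 00.
K' ⊕ ipad = 52 36 36 36; K' ⊕ opad = 38 5c 5c 5c.
Inner hash: even-index sum = 234 mod 256 = 234; odd-index sum = 108 mod 256 = 108 → ea 6c.
Outer hash (recomputed tag): even-index sum = 382 mod 256 = 126; odd-index sum = 292 mod 256 = 36 → 7e 24.
Recomputed tag = 7e24; claimed = 7ec1 → mismatch.

invalid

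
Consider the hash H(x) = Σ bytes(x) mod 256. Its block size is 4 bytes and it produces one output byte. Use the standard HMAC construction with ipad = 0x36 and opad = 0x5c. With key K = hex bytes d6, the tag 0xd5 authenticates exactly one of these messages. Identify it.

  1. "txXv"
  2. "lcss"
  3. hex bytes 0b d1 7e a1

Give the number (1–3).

2

Key hex bytes d6 is 1 byte ≤ B = 4; zero-pad to 4 bytes: K' = d6 00 00 00.
K' ⊕ ipad = e0 36 36 36; K' ⊕ opad = 8a 5c 5c 5c.
m1: inner = H(e0 36 36 36 74 78 58 76) = 3c; tag = H(8a 5c 5c 5c 3c) = da
m2: inner = H(e0 36 36 36 6c 63 73 73) = 37; tag = H(8a 5c 5c 5c 37) = d5 ← matches
m3: inner = H(e0 36 36 36 0b d1 7e a1) = 7d; tag = H(8a 5c 5c 5c 7d) = 1b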